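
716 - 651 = 65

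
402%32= 18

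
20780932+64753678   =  85534610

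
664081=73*9097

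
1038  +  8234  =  9272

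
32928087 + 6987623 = 39915710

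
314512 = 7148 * 44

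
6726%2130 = 336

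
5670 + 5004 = 10674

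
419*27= 11313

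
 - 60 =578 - 638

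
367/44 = 367/44  =  8.34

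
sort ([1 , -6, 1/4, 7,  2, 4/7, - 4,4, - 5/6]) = [ -6, - 4, - 5/6, 1/4, 4/7 , 1,2,  4, 7] 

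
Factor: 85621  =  85621^1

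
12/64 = 3/16= 0.19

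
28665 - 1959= 26706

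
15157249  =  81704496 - 66547247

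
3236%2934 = 302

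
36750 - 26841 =9909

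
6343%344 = 151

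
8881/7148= 8881/7148  =  1.24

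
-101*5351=  -  540451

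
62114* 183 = 11366862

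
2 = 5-3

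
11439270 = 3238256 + 8201014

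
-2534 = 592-3126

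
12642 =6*2107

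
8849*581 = 5141269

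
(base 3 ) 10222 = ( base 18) 5H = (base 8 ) 153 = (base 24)4b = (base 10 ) 107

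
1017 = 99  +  918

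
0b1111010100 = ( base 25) 1E5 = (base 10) 980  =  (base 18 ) 308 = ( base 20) 290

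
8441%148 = 5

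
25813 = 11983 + 13830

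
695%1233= 695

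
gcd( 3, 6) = 3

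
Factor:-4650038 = - 2^1 * 103^1 * 22573^1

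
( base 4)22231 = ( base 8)1255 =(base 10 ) 685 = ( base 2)1010101101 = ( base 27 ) pa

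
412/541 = 412/541 = 0.76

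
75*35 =2625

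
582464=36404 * 16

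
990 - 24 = 966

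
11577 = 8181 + 3396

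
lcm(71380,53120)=2284160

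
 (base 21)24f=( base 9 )1310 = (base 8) 1725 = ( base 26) 1bj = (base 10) 981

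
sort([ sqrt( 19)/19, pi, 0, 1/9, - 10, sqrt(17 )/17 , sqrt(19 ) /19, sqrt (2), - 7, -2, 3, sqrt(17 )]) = [  -  10, - 7,  -  2, 0, 1/9, sqrt(19 )/19, sqrt( 19)/19, sqrt (17 ) /17, sqrt( 2), 3, pi,sqrt(17 )]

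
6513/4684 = 6513/4684 =1.39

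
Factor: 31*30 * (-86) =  - 2^2*3^1 *5^1*31^1*43^1 = -79980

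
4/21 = 4/21=0.19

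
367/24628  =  367/24628 =0.01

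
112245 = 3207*35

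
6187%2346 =1495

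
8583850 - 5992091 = 2591759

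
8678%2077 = 370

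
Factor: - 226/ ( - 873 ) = 2^1*3^( - 2 )*97^( - 1 )*113^1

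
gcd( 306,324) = 18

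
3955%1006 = 937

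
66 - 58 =8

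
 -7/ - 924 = 1/132 =0.01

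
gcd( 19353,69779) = 1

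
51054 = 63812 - 12758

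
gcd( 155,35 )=5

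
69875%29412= 11051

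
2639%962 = 715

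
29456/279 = 105 + 161/279 = 105.58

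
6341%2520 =1301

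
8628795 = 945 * 9131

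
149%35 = 9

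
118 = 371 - 253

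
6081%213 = 117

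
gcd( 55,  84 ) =1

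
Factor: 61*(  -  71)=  - 61^1*71^1 = - 4331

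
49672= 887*56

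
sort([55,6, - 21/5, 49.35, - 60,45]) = [-60, - 21/5, 6,45,  49.35,  55]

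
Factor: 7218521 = 211^1*34211^1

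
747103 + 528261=1275364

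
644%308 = 28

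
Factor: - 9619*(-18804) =180875676  =  2^2*3^1 *1567^1*9619^1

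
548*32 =17536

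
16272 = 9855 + 6417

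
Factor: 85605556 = 2^2*21401389^1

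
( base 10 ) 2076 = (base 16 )81C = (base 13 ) C39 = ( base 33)1tu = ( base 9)2756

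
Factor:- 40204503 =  - 3^2*773^1*5779^1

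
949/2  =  474 + 1/2 = 474.50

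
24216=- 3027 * ( - 8)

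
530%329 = 201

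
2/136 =1/68 = 0.01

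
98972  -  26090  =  72882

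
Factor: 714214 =2^1*357107^1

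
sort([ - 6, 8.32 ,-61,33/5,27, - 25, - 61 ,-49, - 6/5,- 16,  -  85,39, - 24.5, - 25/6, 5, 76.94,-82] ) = [- 85, - 82, - 61,- 61, - 49,- 25, - 24.5,  -  16 ,- 6, - 25/6,  -  6/5, 5,33/5, 8.32, 27,39, 76.94 ] 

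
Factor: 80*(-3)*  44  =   - 2^6*3^1*5^1*11^1= -10560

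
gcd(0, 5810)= 5810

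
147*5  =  735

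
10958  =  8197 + 2761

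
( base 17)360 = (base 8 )1711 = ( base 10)969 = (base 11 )801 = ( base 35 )ro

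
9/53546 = 9/53546 = 0.00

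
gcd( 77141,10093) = 1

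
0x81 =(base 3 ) 11210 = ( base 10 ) 129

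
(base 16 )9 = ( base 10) 9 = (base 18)9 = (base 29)9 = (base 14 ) 9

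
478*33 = 15774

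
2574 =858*3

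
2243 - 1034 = 1209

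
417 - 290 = 127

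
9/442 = 9/442 = 0.02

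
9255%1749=510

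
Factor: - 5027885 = -5^1*829^1*1213^1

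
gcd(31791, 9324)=3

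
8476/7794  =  1 + 341/3897  =  1.09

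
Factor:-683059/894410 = -2^( - 1)*5^( - 1) * 11^(-1)*13^1 * 47^ ( - 1)*173^( - 1)*52543^1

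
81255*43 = 3493965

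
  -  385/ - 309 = 1 + 76/309 = 1.25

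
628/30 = 20 + 14/15 = 20.93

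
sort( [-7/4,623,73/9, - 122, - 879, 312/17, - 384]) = [  -  879, - 384, - 122, - 7/4,73/9,312/17, 623 ]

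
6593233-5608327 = 984906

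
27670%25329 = 2341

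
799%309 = 181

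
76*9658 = 734008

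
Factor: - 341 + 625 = 2^2 * 71^1= 284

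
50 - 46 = 4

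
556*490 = 272440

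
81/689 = 81/689 =0.12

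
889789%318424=252941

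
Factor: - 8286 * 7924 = -2^3*3^1*7^1*283^1*1381^1 = - 65658264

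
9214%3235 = 2744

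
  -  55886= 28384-84270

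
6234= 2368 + 3866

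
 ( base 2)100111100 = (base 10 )316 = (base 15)161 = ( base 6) 1244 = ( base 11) 268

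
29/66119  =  29/66119 = 0.00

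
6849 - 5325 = 1524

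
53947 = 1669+52278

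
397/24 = 16 + 13/24 =16.54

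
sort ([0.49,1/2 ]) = [0.49, 1/2 ] 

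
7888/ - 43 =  - 7888/43 = - 183.44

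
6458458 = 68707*94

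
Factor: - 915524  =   - 2^2*228881^1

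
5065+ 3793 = 8858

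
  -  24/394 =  - 12/197 = - 0.06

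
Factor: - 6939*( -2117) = 3^3*29^1*73^1*257^1 = 14689863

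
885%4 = 1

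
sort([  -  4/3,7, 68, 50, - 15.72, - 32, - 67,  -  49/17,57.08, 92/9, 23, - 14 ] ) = [ - 67, - 32, - 15.72, - 14 , - 49/17,  -  4/3,7, 92/9,  23, 50, 57.08, 68]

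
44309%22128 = 53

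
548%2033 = 548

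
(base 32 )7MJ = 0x1ed3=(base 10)7891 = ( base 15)2511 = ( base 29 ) 9B3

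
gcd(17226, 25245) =297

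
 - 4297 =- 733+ - 3564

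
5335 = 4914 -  - 421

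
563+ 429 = 992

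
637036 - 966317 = -329281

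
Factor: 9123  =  3^1*3041^1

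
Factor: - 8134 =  - 2^1*7^2*83^1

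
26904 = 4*6726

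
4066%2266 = 1800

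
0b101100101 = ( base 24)EL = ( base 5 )2412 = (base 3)111020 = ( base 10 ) 357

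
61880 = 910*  68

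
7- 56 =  - 49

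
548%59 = 17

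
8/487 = 8/487 = 0.02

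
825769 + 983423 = 1809192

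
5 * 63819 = 319095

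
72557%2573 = 513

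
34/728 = 17/364  =  0.05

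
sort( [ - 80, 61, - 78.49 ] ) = [ - 80, - 78.49,61] 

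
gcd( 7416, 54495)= 9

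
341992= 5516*62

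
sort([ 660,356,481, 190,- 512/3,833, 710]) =[  -  512/3, 190,356,  481,660,710,833]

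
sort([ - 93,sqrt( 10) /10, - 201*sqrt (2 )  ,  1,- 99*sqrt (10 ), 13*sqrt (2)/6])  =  [ - 99*sqrt( 10 ) , - 201*sqrt( 2), - 93,sqrt( 10 ) /10,1 , 13*sqrt(2)/6]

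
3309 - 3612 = -303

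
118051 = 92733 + 25318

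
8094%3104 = 1886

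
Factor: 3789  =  3^2 * 421^1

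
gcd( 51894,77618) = 2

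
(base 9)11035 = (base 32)74q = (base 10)7322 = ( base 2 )1110010011010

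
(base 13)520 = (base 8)1547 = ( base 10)871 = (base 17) 304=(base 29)111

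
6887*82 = 564734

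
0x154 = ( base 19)hh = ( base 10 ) 340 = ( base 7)664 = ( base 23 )EI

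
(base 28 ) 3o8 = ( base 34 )2L6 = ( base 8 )5730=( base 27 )448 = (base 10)3032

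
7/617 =7/617  =  0.01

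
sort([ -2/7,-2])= [ - 2, - 2/7]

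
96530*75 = 7239750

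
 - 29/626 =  - 29/626 = -0.05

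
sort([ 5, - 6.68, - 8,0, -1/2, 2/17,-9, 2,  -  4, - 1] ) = [-9, - 8, - 6.68, - 4,-1,  -  1/2, 0, 2/17, 2,5]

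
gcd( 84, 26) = 2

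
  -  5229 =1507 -6736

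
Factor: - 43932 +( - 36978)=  - 80910   =  - 2^1*3^2  *  5^1*29^1*31^1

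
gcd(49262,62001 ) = 1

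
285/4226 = 285/4226=0.07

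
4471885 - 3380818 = 1091067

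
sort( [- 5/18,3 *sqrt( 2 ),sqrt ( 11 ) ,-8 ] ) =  [ - 8, - 5/18,sqrt(11),3 * sqrt(2 )]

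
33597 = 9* 3733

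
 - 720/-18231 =240/6077=0.04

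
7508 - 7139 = 369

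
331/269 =331/269 = 1.23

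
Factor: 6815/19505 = 29^1*83^( - 1 )  =  29/83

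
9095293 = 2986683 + 6108610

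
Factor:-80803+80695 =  - 2^2*3^3 = -  108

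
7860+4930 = 12790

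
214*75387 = 16132818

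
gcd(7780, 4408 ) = 4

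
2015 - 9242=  - 7227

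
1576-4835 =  - 3259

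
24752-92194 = - 67442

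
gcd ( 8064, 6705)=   9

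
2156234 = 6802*317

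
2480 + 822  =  3302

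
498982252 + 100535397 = 599517649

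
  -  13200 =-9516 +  - 3684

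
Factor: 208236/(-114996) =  - 67/37 = - 37^ ( - 1)* 67^1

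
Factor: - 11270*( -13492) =2^3*5^1*7^2 * 23^1*3373^1 = 152054840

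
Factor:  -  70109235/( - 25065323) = 3^2*5^1 * 7^1*131^1*211^( - 2)*563^( - 1)*1699^1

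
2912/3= 970 + 2/3 = 970.67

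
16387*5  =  81935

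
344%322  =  22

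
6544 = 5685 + 859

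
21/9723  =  1/463= 0.00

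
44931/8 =5616+3/8 = 5616.38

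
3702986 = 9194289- 5491303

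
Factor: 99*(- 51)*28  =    -  2^2*3^3*7^1 *11^1*17^1 = - 141372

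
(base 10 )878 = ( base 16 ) 36E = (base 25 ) 1a3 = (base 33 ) qk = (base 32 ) re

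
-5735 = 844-6579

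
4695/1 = 4695=4695.00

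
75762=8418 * 9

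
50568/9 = 16856/3 = 5618.67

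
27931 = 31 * 901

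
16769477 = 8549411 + 8220066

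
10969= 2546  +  8423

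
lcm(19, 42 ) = 798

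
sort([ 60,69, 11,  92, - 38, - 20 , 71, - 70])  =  [  -  70, - 38,-20, 11, 60, 69, 71, 92 ] 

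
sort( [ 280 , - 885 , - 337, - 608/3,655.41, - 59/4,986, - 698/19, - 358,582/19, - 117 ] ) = [-885, - 358, - 337, - 608/3 , - 117,-698/19 , - 59/4,582/19, 280,655.41, 986]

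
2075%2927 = 2075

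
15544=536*29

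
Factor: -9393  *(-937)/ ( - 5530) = -8801241/5530 =- 2^( - 1)*3^1*5^( - 1)*7^(-1)*31^1*79^(- 1)*101^1*937^1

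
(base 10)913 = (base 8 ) 1621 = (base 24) 1E1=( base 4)32101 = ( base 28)14h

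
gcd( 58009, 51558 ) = 1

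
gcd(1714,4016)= 2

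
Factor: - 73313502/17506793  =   - 2^1*3^1*37^1*330241^1*17506793^(  -  1) 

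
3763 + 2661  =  6424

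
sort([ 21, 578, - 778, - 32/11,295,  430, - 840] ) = [-840, - 778, - 32/11,21, 295,430,578]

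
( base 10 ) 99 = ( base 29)3c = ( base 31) 36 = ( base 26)3l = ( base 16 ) 63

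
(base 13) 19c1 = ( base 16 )F23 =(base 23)77b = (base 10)3875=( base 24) 6HB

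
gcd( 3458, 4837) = 7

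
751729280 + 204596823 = 956326103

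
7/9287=7/9287 = 0.00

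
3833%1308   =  1217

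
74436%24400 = 1236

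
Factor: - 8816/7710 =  - 2^3*3^(-1 ) * 5^( - 1) * 19^1*29^1 * 257^( - 1) = - 4408/3855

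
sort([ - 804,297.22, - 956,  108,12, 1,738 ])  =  [ - 956, - 804 , 1,12,108,297.22,738]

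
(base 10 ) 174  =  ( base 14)c6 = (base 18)9C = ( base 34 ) 54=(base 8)256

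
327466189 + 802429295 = 1129895484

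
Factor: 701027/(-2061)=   -  3^( - 2) * 229^(- 1) * 433^1*1619^1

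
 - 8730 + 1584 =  - 7146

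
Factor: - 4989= - 3^1*1663^1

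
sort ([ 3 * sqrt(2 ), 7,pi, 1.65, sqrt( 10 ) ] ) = [1.65,pi, sqrt(10 ),  3 * sqrt( 2 ),  7]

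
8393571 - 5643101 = 2750470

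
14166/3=4722 = 4722.00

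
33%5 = 3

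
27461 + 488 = 27949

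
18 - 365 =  - 347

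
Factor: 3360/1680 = 2^1 = 2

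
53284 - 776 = 52508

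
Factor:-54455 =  - 5^1 * 10891^1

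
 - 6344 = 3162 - 9506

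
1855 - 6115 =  - 4260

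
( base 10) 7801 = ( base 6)100041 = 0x1e79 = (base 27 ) aip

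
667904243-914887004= - 246982761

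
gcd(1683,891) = 99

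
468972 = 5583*84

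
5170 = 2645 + 2525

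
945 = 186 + 759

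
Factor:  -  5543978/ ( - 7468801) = 2^1 * 11^2*31^1*739^1*7468801^(- 1 )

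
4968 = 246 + 4722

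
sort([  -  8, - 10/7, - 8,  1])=[ - 8, -8, - 10/7,1 ] 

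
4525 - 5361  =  -836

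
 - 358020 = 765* ( - 468 )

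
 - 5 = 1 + -6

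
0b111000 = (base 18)32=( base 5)211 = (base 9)62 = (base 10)56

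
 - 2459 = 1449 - 3908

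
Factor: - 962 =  - 2^1*13^1*37^1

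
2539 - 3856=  - 1317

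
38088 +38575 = 76663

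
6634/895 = 6634/895  =  7.41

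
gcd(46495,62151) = 1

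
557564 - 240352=317212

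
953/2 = 953/2 = 476.50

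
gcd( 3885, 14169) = 3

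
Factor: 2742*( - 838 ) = -2^2*3^1*419^1*457^1 = -2297796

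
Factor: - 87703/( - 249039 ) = 187/531 = 3^( - 2 ) * 11^1 * 17^1 * 59^(- 1 )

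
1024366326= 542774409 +481591917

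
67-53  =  14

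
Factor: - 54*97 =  - 5238 =- 2^1*3^3*97^1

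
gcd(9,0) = 9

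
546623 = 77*7099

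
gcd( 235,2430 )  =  5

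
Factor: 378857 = 439^1*863^1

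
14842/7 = 2120 + 2/7 = 2120.29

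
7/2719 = 7/2719= 0.00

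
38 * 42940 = 1631720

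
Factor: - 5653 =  - 5653^1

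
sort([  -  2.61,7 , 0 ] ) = [ - 2.61, 0, 7 ]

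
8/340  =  2/85 = 0.02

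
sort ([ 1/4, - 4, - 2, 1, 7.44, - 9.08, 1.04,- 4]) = [ - 9.08, -4, - 4,-2,  1/4, 1,1.04, 7.44 ] 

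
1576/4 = 394  =  394.00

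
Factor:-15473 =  - 15473^1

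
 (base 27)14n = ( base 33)Q2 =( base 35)OK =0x35C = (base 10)860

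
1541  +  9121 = 10662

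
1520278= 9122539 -7602261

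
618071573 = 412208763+205862810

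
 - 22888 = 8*( - 2861)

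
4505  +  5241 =9746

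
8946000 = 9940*900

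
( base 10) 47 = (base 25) 1m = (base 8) 57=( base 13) 38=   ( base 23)21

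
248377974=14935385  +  233442589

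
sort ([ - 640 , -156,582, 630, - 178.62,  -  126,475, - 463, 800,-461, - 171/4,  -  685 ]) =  [ - 685,  -  640, - 463, - 461,  -  178.62,  -  156  ,  -  126,-171/4, 475,582,630,800]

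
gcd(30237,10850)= 1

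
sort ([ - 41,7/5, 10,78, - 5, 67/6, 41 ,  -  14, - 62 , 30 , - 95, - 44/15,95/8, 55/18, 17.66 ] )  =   [ - 95, - 62, - 41, - 14, - 5 , - 44/15, 7/5, 55/18 , 10 , 67/6,95/8, 17.66, 30, 41, 78]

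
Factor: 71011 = 71011^1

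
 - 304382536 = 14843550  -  319226086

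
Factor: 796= 2^2*199^1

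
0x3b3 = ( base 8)1663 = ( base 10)947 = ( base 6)4215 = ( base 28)15n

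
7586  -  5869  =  1717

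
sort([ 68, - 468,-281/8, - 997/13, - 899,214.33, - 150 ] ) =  [ - 899, - 468,  -  150, - 997/13, - 281/8,68, 214.33]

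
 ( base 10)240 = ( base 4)3300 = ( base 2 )11110000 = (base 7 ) 462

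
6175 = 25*247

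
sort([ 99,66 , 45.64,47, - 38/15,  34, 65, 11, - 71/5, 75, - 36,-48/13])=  [ - 36, - 71/5, - 48/13, - 38/15,11, 34,  45.64,47,65,66,75,99]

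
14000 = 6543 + 7457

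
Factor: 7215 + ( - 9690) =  - 2475= -3^2*5^2*11^1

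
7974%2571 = 261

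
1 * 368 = 368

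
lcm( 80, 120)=240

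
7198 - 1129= 6069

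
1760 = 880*2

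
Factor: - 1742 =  - 2^1*13^1*67^1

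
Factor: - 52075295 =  - 5^1*19^1*47^1*107^1*109^1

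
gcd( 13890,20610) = 30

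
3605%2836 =769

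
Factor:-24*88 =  - 2^6*3^1*11^1= - 2112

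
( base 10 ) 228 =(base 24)9c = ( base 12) 170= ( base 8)344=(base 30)7i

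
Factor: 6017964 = 2^2*3^1*29^1 * 17293^1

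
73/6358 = 73/6358 = 0.01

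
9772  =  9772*1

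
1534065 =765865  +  768200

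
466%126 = 88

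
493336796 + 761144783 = 1254481579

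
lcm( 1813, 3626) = 3626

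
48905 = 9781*5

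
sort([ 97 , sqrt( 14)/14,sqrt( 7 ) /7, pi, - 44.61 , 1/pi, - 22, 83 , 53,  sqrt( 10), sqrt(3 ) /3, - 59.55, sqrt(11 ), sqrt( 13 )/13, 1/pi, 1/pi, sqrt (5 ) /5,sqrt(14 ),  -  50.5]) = [  -  59.55, - 50.5,-44.61, - 22, sqrt(14 ) /14, sqrt ( 13 ) /13, 1/pi,  1/pi, 1/pi, sqrt( 7 )/7, sqrt( 5 )/5, sqrt ( 3 )/3, pi, sqrt( 10), sqrt( 11), sqrt(14),53 , 83, 97 ]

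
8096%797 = 126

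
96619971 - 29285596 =67334375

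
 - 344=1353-1697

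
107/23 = 107/23 =4.65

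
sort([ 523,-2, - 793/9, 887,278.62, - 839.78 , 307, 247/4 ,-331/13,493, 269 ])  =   [  -  839.78, - 793/9 , - 331/13, - 2,247/4, 269,278.62, 307, 493, 523,887 ] 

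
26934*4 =107736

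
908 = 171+737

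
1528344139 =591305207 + 937038932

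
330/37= 330/37 = 8.92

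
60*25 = 1500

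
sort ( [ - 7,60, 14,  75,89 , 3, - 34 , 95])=[ - 34,  -  7, 3, 14, 60, 75, 89 , 95]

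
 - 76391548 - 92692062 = - 169083610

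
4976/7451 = 4976/7451=0.67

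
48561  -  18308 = 30253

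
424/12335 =424/12335 = 0.03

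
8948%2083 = 616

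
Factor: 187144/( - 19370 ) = -2^2 * 5^( - 1)*13^(-1 )*157^1  =  -628/65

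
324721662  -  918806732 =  - 594085070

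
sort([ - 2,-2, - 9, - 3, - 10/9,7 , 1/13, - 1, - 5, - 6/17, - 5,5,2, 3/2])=[ - 9, - 5, - 5,-3, - 2, - 2, -10/9, - 1 , - 6/17,1/13,3/2,2,  5, 7]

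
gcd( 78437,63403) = 1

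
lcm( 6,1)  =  6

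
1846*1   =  1846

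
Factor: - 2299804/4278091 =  - 2^2*13^1*47^1*941^1*4278091^( - 1)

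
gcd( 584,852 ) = 4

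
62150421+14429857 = 76580278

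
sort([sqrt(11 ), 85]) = [sqrt(11),  85]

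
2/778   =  1/389 = 0.00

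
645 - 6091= - 5446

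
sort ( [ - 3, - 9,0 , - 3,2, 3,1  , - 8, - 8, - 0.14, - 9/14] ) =[ - 9, - 8, - 8,-3, - 3,-9/14, - 0.14,0,1,2,3]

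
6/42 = 1/7  =  0.14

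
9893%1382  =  219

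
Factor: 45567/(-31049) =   -  3^2 * 83^1 * 509^(-1 )= -747/509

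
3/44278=3/44278 = 0.00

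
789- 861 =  - 72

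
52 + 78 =130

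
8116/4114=1 + 2001/2057 = 1.97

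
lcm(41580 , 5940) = 41580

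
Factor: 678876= 2^2*3^1*11^1*37^1*139^1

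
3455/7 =493+4/7=493.57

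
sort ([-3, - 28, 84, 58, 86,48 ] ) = [ - 28,-3,  48,58,84, 86 ] 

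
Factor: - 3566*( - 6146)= 21916636 = 2^2* 7^1 *439^1*1783^1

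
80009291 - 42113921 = 37895370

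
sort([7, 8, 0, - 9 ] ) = [ - 9, 0,7, 8 ] 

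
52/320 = 13/80 = 0.16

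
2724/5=2724/5 = 544.80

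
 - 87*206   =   - 17922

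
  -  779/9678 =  - 779/9678 =- 0.08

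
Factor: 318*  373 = 118614 = 2^1 * 3^1*53^1*373^1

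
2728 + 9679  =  12407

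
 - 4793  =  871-5664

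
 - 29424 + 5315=  -  24109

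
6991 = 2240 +4751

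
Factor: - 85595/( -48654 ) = 2^(-1)  *3^( - 3)*5^1*19^1 = 95/54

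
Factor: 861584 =2^4*53849^1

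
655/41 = 655/41 = 15.98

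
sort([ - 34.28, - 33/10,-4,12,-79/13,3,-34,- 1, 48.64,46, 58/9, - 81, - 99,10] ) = [ - 99 , - 81, - 34.28 ,-34, - 79/13, - 4, - 33/10,  -  1,3,  58/9,10 , 12,46,48.64] 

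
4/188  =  1/47 = 0.02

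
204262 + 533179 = 737441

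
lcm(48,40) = 240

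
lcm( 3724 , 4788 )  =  33516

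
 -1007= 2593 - 3600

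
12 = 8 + 4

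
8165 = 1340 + 6825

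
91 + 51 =142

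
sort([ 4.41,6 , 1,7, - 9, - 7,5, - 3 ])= [-9, - 7, - 3,1,4.41,5,6, 7 ] 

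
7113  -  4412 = 2701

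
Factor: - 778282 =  - 2^1  *  389141^1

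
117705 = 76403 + 41302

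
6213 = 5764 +449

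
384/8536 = 48/1067 =0.04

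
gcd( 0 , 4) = 4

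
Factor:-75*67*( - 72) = 2^3*3^3*5^2*67^1 = 361800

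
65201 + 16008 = 81209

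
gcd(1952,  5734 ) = 122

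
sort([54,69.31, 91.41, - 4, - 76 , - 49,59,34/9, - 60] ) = [ - 76, - 60, - 49, - 4, 34/9,54,  59 , 69.31,  91.41 ] 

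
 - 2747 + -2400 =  - 5147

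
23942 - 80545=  - 56603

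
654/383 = 654/383 = 1.71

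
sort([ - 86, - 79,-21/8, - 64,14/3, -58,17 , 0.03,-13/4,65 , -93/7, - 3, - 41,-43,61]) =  [ - 86,- 79, - 64, - 58,- 43 , - 41, - 93/7, - 13/4, - 3, - 21/8, 0.03,14/3,17, 61,  65] 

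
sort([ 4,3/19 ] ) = [ 3/19 , 4] 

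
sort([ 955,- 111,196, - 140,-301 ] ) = [ - 301, - 140, - 111,196 , 955]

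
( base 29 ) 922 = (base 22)FGH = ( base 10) 7629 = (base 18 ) 159f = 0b1110111001101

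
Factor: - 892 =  - 2^2*223^1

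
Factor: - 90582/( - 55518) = 31/19 = 19^(  -  1)*31^1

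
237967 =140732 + 97235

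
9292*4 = 37168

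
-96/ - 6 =16/1 = 16.00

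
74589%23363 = 4500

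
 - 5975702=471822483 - 477798185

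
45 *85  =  3825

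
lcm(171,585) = 11115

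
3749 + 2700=6449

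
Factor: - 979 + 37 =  - 942 = - 2^1 * 3^1*157^1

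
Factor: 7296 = 2^7*3^1*19^1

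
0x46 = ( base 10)70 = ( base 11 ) 64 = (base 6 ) 154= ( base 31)28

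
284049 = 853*333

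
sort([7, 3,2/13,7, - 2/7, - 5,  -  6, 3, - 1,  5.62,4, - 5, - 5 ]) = [  -  6, - 5, - 5, - 5, - 1, - 2/7, 2/13, 3, 3 , 4,5.62 , 7, 7]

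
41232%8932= 5504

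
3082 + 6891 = 9973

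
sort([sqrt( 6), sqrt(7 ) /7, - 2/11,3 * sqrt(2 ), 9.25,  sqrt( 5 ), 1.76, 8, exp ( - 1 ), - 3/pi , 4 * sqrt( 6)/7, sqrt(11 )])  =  [ -3/pi, - 2/11 , exp( - 1 ),  sqrt ( 7 ) /7, 4*sqrt(6) /7,1.76,sqrt( 5 ), sqrt( 6 ),sqrt ( 11),3*sqrt(2 ),  8 , 9.25] 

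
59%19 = 2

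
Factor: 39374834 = 2^1 *19687417^1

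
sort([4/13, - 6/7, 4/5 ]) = [-6/7, 4/13, 4/5] 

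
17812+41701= 59513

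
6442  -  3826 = 2616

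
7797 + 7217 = 15014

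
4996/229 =4996/229 = 21.82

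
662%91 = 25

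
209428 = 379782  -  170354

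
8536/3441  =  2 + 1654/3441 = 2.48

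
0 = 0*6151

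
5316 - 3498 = 1818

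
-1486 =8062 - 9548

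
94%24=22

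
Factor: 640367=7^1*13^1*31^1*227^1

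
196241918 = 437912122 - 241670204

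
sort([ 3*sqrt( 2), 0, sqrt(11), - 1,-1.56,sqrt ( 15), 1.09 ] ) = [ - 1.56,-1,0,1.09,sqrt(11),sqrt(15 ), 3*sqrt ( 2)]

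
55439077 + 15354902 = 70793979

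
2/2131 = 2/2131 = 0.00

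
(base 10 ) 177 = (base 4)2301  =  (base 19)96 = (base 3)20120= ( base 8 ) 261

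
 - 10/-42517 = 10/42517 = 0.00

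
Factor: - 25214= - 2^1* 7^1* 1801^1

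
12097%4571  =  2955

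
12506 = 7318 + 5188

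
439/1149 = 439/1149 = 0.38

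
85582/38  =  2252 + 3/19 =2252.16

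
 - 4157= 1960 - 6117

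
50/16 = 25/8  =  3.12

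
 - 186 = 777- 963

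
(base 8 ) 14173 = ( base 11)4788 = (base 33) 5ou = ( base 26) 971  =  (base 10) 6267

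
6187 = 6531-344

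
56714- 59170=-2456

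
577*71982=41533614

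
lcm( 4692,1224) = 28152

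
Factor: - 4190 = -2^1*5^1*419^1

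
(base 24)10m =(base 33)I4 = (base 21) 17A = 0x256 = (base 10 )598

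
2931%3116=2931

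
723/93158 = 723/93158 = 0.01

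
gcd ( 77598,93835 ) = 1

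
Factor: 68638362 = 2^1*3^1 * 13^1*879979^1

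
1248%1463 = 1248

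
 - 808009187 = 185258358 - 993267545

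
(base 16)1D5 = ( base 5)3334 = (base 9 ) 571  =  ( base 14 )257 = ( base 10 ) 469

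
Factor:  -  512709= - 3^1*31^1*37^1*149^1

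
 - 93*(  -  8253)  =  767529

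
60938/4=30469/2 = 15234.50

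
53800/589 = 91+201/589  =  91.34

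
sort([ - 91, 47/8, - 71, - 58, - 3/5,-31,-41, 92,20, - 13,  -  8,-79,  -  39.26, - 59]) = [  -  91, - 79, - 71,-59,-58,  -  41, - 39.26, - 31, - 13,  -  8,-3/5, 47/8, 20, 92]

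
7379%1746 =395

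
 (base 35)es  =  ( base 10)518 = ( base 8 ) 1006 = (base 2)1000000110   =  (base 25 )ki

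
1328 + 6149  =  7477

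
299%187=112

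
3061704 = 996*3074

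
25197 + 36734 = 61931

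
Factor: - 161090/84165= - 2^1 * 3^( - 1)*31^( - 1 )*89^1=- 178/93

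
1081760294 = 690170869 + 391589425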